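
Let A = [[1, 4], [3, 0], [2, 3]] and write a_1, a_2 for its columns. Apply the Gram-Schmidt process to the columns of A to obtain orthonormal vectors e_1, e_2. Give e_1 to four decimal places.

e_1 = (0.2673, 0.8018, 0.5345)

a_1 = (1, 3, 2); ‖a_1‖ = 3.7417, so e_1 = (0.2673, 0.8018, 0.5345).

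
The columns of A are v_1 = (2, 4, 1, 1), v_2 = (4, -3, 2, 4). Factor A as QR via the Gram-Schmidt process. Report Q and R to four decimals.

Q = [[0.4264, 0.5703], [0.8528, -0.5024], [0.2132, 0.2852], [0.2132, 0.5839]], R = [[4.6904, 0.4264], [0.0000, 6.6946]]

v_1 = (2, 4, 1, 1); ‖v_1‖ = 4.6904, so q_1 = (0.4264, 0.8528, 0.2132, 0.2132).
q_1·v_2 = 0.4264·4 + 0.8528·(-3) + 0.2132·2 + 0.2132·4 = 0.4264.
u_2 = v_2 − 0.4264·q_1 = (3.8182, -3.3636, 1.9091, 3.9091).
‖u_2‖ = 6.6946, so q_2 = (0.5703, -0.5024, 0.2852, 0.5839).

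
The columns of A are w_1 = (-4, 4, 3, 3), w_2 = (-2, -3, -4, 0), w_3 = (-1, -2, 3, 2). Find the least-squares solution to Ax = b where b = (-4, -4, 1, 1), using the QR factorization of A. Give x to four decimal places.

x = (0.1401, 0.7711, 1.0302)

q_1 = w_1/‖w_1‖ = (-4, 4, 3, 3)/7.0711 = (-0.5657, 0.5657, 0.4243, 0.4243).
r_{12} = q_1·w_2 = -2.2627.
u_2 = w_2 + 2.2627·q_1 = (-3.2800, -1.7200, -3.0400, 0.9600).
‖u_2‖ = 4.8867, so q_2 = (-0.6712, -0.3520, -0.6221, 0.1965).
r_{13} = q_1·w_3 = 1.5556; r_{23} = q_2·w_3 = -0.0982.
u_3 = w_3 − 1.5556·q_1 + 0.0982·q_2 = (-0.1859, -2.9146, 2.2789, 1.3593).
‖u_3‖ = 3.9459, so q_3 = (-0.0471, -0.7386, 0.5775, 0.3445).
Qᵀb = (0.8485, 3.6671, 4.0650).
Back-substitute: x_3 = 4.0650/3.9459 = 1.0302.
x_2 = (3.6671 + 0.0982·1.0302)/4.8867 = 0.7711.
x_1 = (0.8485 + 2.2627·0.7711 − 1.5556·1.0302)/7.0711 = 0.1401.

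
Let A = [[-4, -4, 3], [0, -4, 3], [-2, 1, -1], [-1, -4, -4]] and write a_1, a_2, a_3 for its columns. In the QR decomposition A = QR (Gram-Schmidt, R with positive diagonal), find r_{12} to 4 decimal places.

a_1 = (-4, 0, -2, -1); ‖a_1‖ = 4.5826, so q_1 = (-0.8729, 0.0000, -0.4364, -0.2182).
r_{12} = q_1·a_2 = 3.9279.

r_{12} = 3.9279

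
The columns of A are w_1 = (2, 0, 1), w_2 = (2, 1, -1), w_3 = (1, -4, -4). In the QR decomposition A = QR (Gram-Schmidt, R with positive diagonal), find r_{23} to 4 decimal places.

w_1 = (2, 0, 1); ‖w_1‖ = 2.2361, so e_1 = (0.8944, 0.0000, 0.4472).
e_1·w_2 = 0.8944·2 + 0.0000·1 + 0.4472·(-1) = 1.3416.
u_2 = w_2 − 1.3416·e_1 = (0.8000, 1.0000, -1.6000).
‖u_2‖ = 2.0494, so e_2 = (0.3904, 0.4880, -0.7807).
r_{23} = e_2·w_3 = 1.5614.

r_{23} = 1.5614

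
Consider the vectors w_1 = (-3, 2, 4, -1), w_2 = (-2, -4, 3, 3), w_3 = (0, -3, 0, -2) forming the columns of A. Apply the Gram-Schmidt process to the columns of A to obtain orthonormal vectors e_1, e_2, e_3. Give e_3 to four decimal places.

e_1 = w_1/‖w_1‖ = (-3, 2, 4, -1)/5.4772 = (-0.5477, 0.3651, 0.7303, -0.1826).
r_{12} = e_1·w_2 = 1.2780.
u_2 = w_2 − 1.2780·e_1 = (-1.3000, -4.4667, 2.0667, 3.2333).
‖u_2‖ = 6.0305, so e_2 = (-0.2156, -0.7407, 0.3427, 0.5362).
r_{13} = e_1·w_3 = -0.7303; r_{23} = e_2·w_3 = 1.1497.
u_3 = w_3 + 0.7303·e_1 − 1.1497·e_2 = (-0.1522, -1.8818, 0.1393, -2.7498).
‖u_3‖ = 3.3384, so e_3 = (-0.0456, -0.5637, 0.0417, -0.8237).

e_3 = (-0.0456, -0.5637, 0.0417, -0.8237)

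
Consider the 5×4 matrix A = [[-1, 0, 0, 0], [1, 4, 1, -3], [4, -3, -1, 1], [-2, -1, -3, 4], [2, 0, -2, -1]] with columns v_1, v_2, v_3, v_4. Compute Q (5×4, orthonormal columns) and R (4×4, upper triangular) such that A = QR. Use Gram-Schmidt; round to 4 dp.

Q = [[-0.1961, -0.0465, 0.0160, -0.3188], [0.1961, 0.8527, -0.1924, 0.3857], [0.7845, -0.4186, -0.0066, 0.3680], [-0.3922, -0.2946, -0.7500, 0.4388], [0.3922, 0.0930, -0.6326, -0.6494]], R = [[5.0990, -1.1767, -0.1961, -1.7650], [0.0000, 4.9614, 1.9691, -4.2482], [0.0000, 0.0000, 3.3293, -1.7965], [0.0000, 0.0000, 0.0000, 1.6155]]

v_1 = (-1, 1, 4, -2, 2); ‖v_1‖ = 5.0990, so q_1 = (-0.1961, 0.1961, 0.7845, -0.3922, 0.3922).
q_1·v_2 = (-0.1961)·0 + 0.1961·4 + 0.7845·(-3) + (-0.3922)·(-1) + 0.3922·0 = -1.1767.
u_2 = v_2 + 1.1767·q_1 = (-0.2308, 4.2308, -2.0769, -1.4615, 0.4615).
‖u_2‖ = 4.9614, so q_2 = (-0.0465, 0.8527, -0.4186, -0.2946, 0.0930).
q_1·v_3 = (-0.1961)·0 + 0.1961·1 + 0.7845·(-1) + (-0.3922)·(-3) + 0.3922·(-2) = -0.1961; q_2·v_3 = (-0.0465)·0 + 0.8527·1 + (-0.4186)·(-1) + (-0.2946)·(-3) + 0.0930·(-2) = 1.9691.
u_3 = v_3 + 0.1961·q_1 − 1.9691·q_2 = (0.0531, -0.6406, -0.0219, -2.4969, -2.1063).
‖u_3‖ = 3.3293, so q_3 = (0.0160, -0.1924, -0.0066, -0.7500, -0.6326).
q_1·v_4 = (-0.1961)·0 + 0.1961·(-3) + 0.7845·1 + (-0.3922)·4 + 0.3922·(-1) = -1.7650; q_2·v_4 = (-0.0465)·0 + 0.8527·(-3) + (-0.4186)·1 + (-0.2946)·4 + 0.0930·(-1) = -4.2482; q_3·v_4 = 0.0160·0 + (-0.1924)·(-3) + (-0.0066)·1 + (-0.7500)·4 + (-0.6326)·(-1) = -1.7965.
u_4 = v_4 + 1.7650·q_1 + 4.2482·q_2 + 1.7965·q_3 = (-0.5151, 0.6231, 0.5944, 0.7089, -1.0491).
‖u_4‖ = 1.6155, so q_4 = (-0.3188, 0.3857, 0.3680, 0.4388, -0.6494).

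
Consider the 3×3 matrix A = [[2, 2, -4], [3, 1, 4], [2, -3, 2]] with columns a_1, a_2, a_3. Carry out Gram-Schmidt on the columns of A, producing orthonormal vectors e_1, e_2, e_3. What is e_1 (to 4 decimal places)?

a_1 = (2, 3, 2); ‖a_1‖ = 4.1231, so e_1 = (0.4851, 0.7276, 0.4851).

e_1 = (0.4851, 0.7276, 0.4851)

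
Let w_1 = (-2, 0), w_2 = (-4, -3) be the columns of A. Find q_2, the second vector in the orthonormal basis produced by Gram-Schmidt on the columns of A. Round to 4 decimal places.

q_1 = w_1/‖w_1‖ = (-2, 0)/2.0000 = (-1.0000, 0.0000).
r_{12} = q_1·w_2 = 4.0000.
u_2 = w_2 − 4.0000·q_1 = (0.0000, -3.0000).
‖u_2‖ = 3.0000, so q_2 = (0.0000, -1.0000).

q_2 = (0.0000, -1.0000)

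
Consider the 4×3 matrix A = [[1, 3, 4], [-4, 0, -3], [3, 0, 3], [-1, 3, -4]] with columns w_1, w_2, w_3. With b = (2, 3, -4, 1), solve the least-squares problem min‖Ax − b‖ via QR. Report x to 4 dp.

w_1 = (1, -4, 3, -1); ‖w_1‖ = 5.1962, so e_1 = (0.1925, -0.7698, 0.5774, -0.1925).
e_1·w_2 = 0.1925·3 + (-0.7698)·0 + 0.5774·0 + (-0.1925)·3 = 0.0000.
u_2 = w_2 + 0.0000·e_1 = (3.0000, 0.0000, 0.0000, 3.0000).
‖u_2‖ = 4.2426, so e_2 = (0.7071, 0.0000, 0.0000, 0.7071).
e_1·w_3 = 0.1925·4 + (-0.7698)·(-3) + 0.5774·3 + (-0.1925)·(-4) = 5.5811; e_2·w_3 = 0.7071·4 + (0.0000)·(-3) + 0.0000·3 + 0.7071·(-4) = 0.0000.
u_3 = w_3 − 5.5811·e_1 + 0.0000·e_2 = (2.9259, 1.2963, -0.2222, -2.9259).
‖u_3‖ = 4.3419, so e_3 = (0.6739, 0.2986, -0.0512, -0.6739).
Qᵀb = (-4.4264, 2.1213, 1.7743).
Back-substitute: x_3 = 1.7743/4.3419 = 0.4086.
x_2 = (2.1213 + 0.0000·0.4086)/4.2426 = 0.5000.
x_1 = (-4.4264 + 0.0000·0.5000 − 5.5811·0.4086)/5.1962 = -1.2908.

x = (-1.2908, 0.5000, 0.4086)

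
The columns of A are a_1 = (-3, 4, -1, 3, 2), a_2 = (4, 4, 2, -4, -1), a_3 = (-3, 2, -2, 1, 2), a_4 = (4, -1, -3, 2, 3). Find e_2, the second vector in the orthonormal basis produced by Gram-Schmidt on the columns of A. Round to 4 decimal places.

e_1 = a_1/‖a_1‖ = (-3, 4, -1, 3, 2)/6.2450 = (-0.4804, 0.6405, -0.1601, 0.4804, 0.3203).
r_{12} = e_1·a_2 = -1.9215.
u_2 = a_2 + 1.9215·e_1 = (3.0769, 5.2308, 1.6923, -3.0769, -0.3846).
‖u_2‖ = 7.0219, so e_2 = (0.4382, 0.7449, 0.2410, -0.4382, -0.0548).

e_2 = (0.4382, 0.7449, 0.2410, -0.4382, -0.0548)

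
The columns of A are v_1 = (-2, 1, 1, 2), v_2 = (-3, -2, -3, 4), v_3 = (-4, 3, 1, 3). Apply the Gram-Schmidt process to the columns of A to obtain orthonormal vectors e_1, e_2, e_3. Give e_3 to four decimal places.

e_3 = (-0.2805, 0.6783, -0.5988, -0.3203)

e_1 = v_1/‖v_1‖ = (-2, 1, 1, 2)/3.1623 = (-0.6325, 0.3162, 0.3162, 0.6325).
r_{12} = e_1·v_2 = 2.8460.
u_2 = v_2 − 2.8460·e_1 = (-1.2000, -2.9000, -3.9000, 2.2000).
‖u_2‖ = 5.4681, so e_2 = (-0.2195, -0.5303, -0.7132, 0.4023).
r_{13} = e_1·v_3 = 5.6921; r_{23} = e_2·v_3 = -0.2195.
u_3 = v_3 − 5.6921·e_1 + 0.2195·e_2 = (-0.4482, 1.0836, -0.9565, -0.5117).
‖u_3‖ = 1.5974, so e_3 = (-0.2805, 0.6783, -0.5988, -0.3203).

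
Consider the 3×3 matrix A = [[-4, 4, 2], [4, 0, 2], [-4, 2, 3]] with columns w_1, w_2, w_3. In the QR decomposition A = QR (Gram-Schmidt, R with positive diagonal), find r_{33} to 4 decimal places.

r_{33} = 2.4495

w_1 = (-4, 4, -4); ‖w_1‖ = 6.9282, so e_1 = (-0.5774, 0.5774, -0.5774).
e_1·w_2 = (-0.5774)·4 + 0.5774·0 + (-0.5774)·2 = -3.4641.
u_2 = w_2 + 3.4641·e_1 = (2.0000, 2.0000, 0.0000).
‖u_2‖ = 2.8284, so e_2 = (0.7071, 0.7071, 0.0000).
e_1·w_3 = (-0.5774)·2 + 0.5774·2 + (-0.5774)·3 = -1.7321; e_2·w_3 = 0.7071·2 + 0.7071·2 + (0.0000)·3 = 2.8284.
u_3 = w_3 + 1.7321·e_1 − 2.8284·e_2 = (-1.0000, 1.0000, 2.0000).
r_{33} = ‖u_3‖ = 2.4495.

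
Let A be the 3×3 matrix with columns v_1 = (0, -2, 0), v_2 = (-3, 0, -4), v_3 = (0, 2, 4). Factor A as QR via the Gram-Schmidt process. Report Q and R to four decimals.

Q = [[0.0000, -0.6000, -0.8000], [-1.0000, 0.0000, 0.0000], [0.0000, -0.8000, 0.6000]], R = [[2.0000, 0.0000, -2.0000], [0.0000, 5.0000, -3.2000], [0.0000, 0.0000, 2.4000]]

v_1 = (0, -2, 0); ‖v_1‖ = 2.0000, so q_1 = (0.0000, -1.0000, 0.0000).
q_1·v_2 = 0.0000·(-3) + (-1.0000)·0 + 0.0000·(-4) = 0.0000.
u_2 = v_2 + 0.0000·q_1 = (-3.0000, 0.0000, -4.0000).
‖u_2‖ = 5.0000, so q_2 = (-0.6000, 0.0000, -0.8000).
q_1·v_3 = 0.0000·0 + (-1.0000)·2 + 0.0000·4 = -2.0000; q_2·v_3 = (-0.6000)·0 + 0.0000·2 + (-0.8000)·4 = -3.2000.
u_3 = v_3 + 2.0000·q_1 + 3.2000·q_2 = (-1.9200, 0.0000, 1.4400).
‖u_3‖ = 2.4000, so q_3 = (-0.8000, 0.0000, 0.6000).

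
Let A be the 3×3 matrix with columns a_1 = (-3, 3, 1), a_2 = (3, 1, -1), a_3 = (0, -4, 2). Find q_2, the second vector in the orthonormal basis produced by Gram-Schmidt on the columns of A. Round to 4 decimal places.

q_1 = a_1/‖a_1‖ = (-3, 3, 1)/4.3589 = (-0.6882, 0.6882, 0.2294).
r_{12} = q_1·a_2 = -1.6059.
u_2 = a_2 + 1.6059·q_1 = (1.8947, 2.1053, -0.6316).
‖u_2‖ = 2.9019, so q_2 = (0.6529, 0.7255, -0.2176).

q_2 = (0.6529, 0.7255, -0.2176)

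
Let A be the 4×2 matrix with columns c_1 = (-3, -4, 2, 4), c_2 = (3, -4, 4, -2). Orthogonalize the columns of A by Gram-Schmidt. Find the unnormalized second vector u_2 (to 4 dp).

e_1 = c_1/‖c_1‖ = (-3, -4, 2, 4)/6.7082 = (-0.4472, -0.5963, 0.2981, 0.5963).
r_{12} = e_1·c_2 = 1.0435.
u_2 = c_2 − 1.0435·e_1 = (3.4667, -3.3778, 3.6889, -2.6222).

u_2 = (3.4667, -3.3778, 3.6889, -2.6222)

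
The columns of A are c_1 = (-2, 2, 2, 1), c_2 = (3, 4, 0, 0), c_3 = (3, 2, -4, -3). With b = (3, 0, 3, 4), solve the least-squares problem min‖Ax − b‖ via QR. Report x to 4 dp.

c_1 = (-2, 2, 2, 1); ‖c_1‖ = 3.6056, so e_1 = (-0.5547, 0.5547, 0.5547, 0.2774).
e_1·c_2 = (-0.5547)·3 + 0.5547·4 + 0.5547·0 + 0.2774·0 = 0.5547.
u_2 = c_2 − 0.5547·e_1 = (3.3077, 3.6923, -0.3077, -0.1538).
‖u_2‖ = 4.9691, so e_2 = (0.6656, 0.7430, -0.0619, -0.0310).
e_1·c_3 = (-0.5547)·3 + 0.5547·2 + 0.5547·(-4) + 0.2774·(-3) = -3.6056; e_2·c_3 = 0.6656·3 + 0.7430·2 + (-0.0619)·(-4) + (-0.0310)·(-3) = 3.8236.
u_3 = c_3 + 3.6056·e_1 − 3.8236·e_2 = (-1.5452, 1.1589, -1.7632, -1.8816).
‖u_3‖ = 3.2218, so e_3 = (-0.4796, 0.3597, -0.5473, -0.5840).
Qᵀb = (1.1094, 1.6873, -5.4167).
Back-substitute: x_3 = -5.4167/3.2218 = -1.6813.
x_2 = (1.6873 − 3.8236·(-1.6813))/4.9691 = 1.6333.
x_1 = (1.1094 − 0.5547·1.6333 + 3.6056·(-1.6813))/3.6056 = -1.6248.

x = (-1.6248, 1.6333, -1.6813)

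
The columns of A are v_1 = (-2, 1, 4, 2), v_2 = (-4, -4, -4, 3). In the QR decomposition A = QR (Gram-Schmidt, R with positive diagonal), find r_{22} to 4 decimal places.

e_1 = v_1/‖v_1‖ = (-2, 1, 4, 2)/5.0000 = (-0.4000, 0.2000, 0.8000, 0.4000).
r_{12} = e_1·v_2 = -1.2000.
u_2 = v_2 + 1.2000·e_1 = (-4.4800, -3.7600, -3.0400, 3.4800).
r_{22} = ‖u_2‖ = 7.4539.

r_{22} = 7.4539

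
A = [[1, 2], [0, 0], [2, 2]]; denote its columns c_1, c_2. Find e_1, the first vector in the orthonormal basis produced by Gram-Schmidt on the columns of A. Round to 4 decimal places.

c_1 = (1, 0, 2); ‖c_1‖ = 2.2361, so e_1 = (0.4472, 0.0000, 0.8944).

e_1 = (0.4472, 0.0000, 0.8944)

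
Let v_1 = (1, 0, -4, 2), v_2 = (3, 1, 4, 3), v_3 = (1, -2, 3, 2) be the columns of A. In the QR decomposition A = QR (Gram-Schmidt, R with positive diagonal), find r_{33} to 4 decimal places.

e_1 = v_1/‖v_1‖ = (1, 0, -4, 2)/4.5826 = (0.2182, 0.0000, -0.8729, 0.4364).
r_{12} = e_1·v_2 = -1.5275.
u_2 = v_2 + 1.5275·e_1 = (3.3333, 1.0000, 2.6667, 3.6667).
‖u_2‖ = 5.7155, so e_2 = (0.5832, 0.1750, 0.4666, 0.6415).
r_{13} = e_1·v_3 = -1.5275; r_{23} = e_2·v_3 = 2.9161.
u_3 = v_3 + 1.5275·e_1 − 2.9161·e_2 = (-0.3673, -2.5102, 0.3061, 0.7959).
r_{33} = ‖u_3‖ = 2.6764.

r_{33} = 2.6764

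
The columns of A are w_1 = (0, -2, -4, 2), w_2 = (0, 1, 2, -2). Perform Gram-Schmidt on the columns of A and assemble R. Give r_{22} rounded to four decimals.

w_1 = (0, -2, -4, 2); ‖w_1‖ = 4.8990, so e_1 = (0.0000, -0.4082, -0.8165, 0.4082).
e_1·w_2 = 0.0000·0 + (-0.4082)·1 + (-0.8165)·2 + 0.4082·(-2) = -2.8577.
u_2 = w_2 + 2.8577·e_1 = (0.0000, -0.1667, -0.3333, -0.8333).
r_{22} = ‖u_2‖ = 0.9129.

r_{22} = 0.9129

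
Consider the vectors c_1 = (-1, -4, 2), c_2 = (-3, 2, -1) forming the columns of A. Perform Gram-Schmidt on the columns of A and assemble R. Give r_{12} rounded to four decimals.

r_{12} = -1.5275

e_1 = c_1/‖c_1‖ = (-1, -4, 2)/4.5826 = (-0.2182, -0.8729, 0.4364).
r_{12} = e_1·c_2 = -1.5275.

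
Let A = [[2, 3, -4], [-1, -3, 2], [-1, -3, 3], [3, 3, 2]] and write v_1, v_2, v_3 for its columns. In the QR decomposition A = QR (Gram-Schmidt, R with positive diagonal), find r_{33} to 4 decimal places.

r_{33} = 3.2753

v_1 = (2, -1, -1, 3); ‖v_1‖ = 3.8730, so q_1 = (0.5164, -0.2582, -0.2582, 0.7746).
q_1·v_2 = 0.5164·3 + (-0.2582)·(-3) + (-0.2582)·(-3) + 0.7746·3 = 5.4222.
u_2 = v_2 − 5.4222·q_1 = (0.2000, -1.6000, -1.6000, -1.2000).
‖u_2‖ = 2.5690, so q_2 = (0.0778, -0.6228, -0.6228, -0.4671).
q_1·v_3 = 0.5164·(-4) + (-0.2582)·2 + (-0.2582)·3 + 0.7746·2 = -1.8074; q_2·v_3 = 0.0778·(-4) + (-0.6228)·2 + (-0.6228)·3 + (-0.4671)·2 = -4.3596.
u_3 = v_3 + 1.8074·q_1 + 4.3596·q_2 = (-2.7273, -1.1818, -0.1818, 1.3636).
r_{33} = ‖u_3‖ = 3.2753.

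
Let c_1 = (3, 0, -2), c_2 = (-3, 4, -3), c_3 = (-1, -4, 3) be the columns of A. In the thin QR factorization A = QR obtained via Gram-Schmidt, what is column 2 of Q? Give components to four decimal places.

c_1 = (3, 0, -2); ‖c_1‖ = 3.6056, so e_1 = (0.8321, 0.0000, -0.5547).
e_1·c_2 = 0.8321·(-3) + 0.0000·4 + (-0.5547)·(-3) = -0.8321.
u_2 = c_2 + 0.8321·e_1 = (-2.3077, 4.0000, -3.4615).
‖u_2‖ = 5.7713, so e_2 = (-0.3999, 0.6931, -0.5998).

e_2 = (-0.3999, 0.6931, -0.5998)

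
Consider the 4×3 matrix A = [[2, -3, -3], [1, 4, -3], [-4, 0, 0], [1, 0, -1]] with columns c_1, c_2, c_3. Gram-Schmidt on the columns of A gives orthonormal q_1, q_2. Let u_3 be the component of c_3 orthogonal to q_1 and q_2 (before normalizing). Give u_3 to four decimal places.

c_1 = (2, 1, -4, 1); ‖c_1‖ = 4.6904, so q_1 = (0.4264, 0.2132, -0.8528, 0.2132).
q_1·c_2 = 0.4264·(-3) + 0.2132·4 + (-0.8528)·0 + 0.2132·0 = -0.4264.
u_2 = c_2 + 0.4264·q_1 = (-2.8182, 4.0909, -0.3636, 0.0909).
‖u_2‖ = 4.9818, so q_2 = (-0.5657, 0.8212, -0.0730, 0.0182).
q_1·c_3 = 0.4264·(-3) + 0.2132·(-3) + (-0.8528)·0 + 0.2132·(-1) = -2.1320; q_2·c_3 = (-0.5657)·(-3) + 0.8212·(-3) + (-0.0730)·0 + 0.0182·(-1) = -0.7847.
u_3 = c_3 + 2.1320·q_1 + 0.7847·q_2 = (-2.5348, -1.9011, -1.8755, -0.5311).

u_3 = (-2.5348, -1.9011, -1.8755, -0.5311)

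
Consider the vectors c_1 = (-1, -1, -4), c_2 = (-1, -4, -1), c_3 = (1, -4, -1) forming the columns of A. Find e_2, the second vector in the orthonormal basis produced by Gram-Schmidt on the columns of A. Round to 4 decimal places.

c_1 = (-1, -1, -4); ‖c_1‖ = 4.2426, so e_1 = (-0.2357, -0.2357, -0.9428).
e_1·c_2 = (-0.2357)·(-1) + (-0.2357)·(-4) + (-0.9428)·(-1) = 2.1213.
u_2 = c_2 − 2.1213·e_1 = (-0.5000, -3.5000, 1.0000).
‖u_2‖ = 3.6742, so e_2 = (-0.1361, -0.9526, 0.2722).

e_2 = (-0.1361, -0.9526, 0.2722)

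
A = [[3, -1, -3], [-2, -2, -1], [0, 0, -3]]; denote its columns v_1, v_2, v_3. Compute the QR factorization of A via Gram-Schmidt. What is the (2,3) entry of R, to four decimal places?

r_{23} = 2.4962

v_1 = (3, -2, 0); ‖v_1‖ = 3.6056, so e_1 = (0.8321, -0.5547, 0.0000).
e_1·v_2 = 0.8321·(-1) + (-0.5547)·(-2) + 0.0000·0 = 0.2774.
u_2 = v_2 − 0.2774·e_1 = (-1.2308, -1.8462, 0.0000).
‖u_2‖ = 2.2188, so e_2 = (-0.5547, -0.8321, 0.0000).
r_{23} = e_2·v_3 = 2.4962.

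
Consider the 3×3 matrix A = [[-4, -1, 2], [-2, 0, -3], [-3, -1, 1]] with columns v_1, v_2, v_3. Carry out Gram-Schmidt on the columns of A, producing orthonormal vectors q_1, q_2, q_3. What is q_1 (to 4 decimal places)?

q_1 = (-0.7428, -0.3714, -0.5571)

q_1 = v_1/‖v_1‖ = (-4, -2, -3)/5.3852 = (-0.7428, -0.3714, -0.5571).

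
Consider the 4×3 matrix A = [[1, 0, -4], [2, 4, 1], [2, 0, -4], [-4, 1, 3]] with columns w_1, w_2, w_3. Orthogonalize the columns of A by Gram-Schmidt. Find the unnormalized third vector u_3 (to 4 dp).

u_3 = (-3.0171, 0.3936, -2.0342, -1.5746)

w_1 = (1, 2, 2, -4); ‖w_1‖ = 5.0000, so q_1 = (0.2000, 0.4000, 0.4000, -0.8000).
q_1·w_2 = 0.2000·0 + 0.4000·4 + 0.4000·0 + (-0.8000)·1 = 0.8000.
u_2 = w_2 − 0.8000·q_1 = (-0.1600, 3.6800, -0.3200, 1.6400).
‖u_2‖ = 4.0447, so q_2 = (-0.0396, 0.9098, -0.0791, 0.4055).
q_1·w_3 = 0.2000·(-4) + 0.4000·1 + 0.4000·(-4) + (-0.8000)·3 = -4.4000; q_2·w_3 = (-0.0396)·(-4) + 0.9098·1 + (-0.0791)·(-4) + 0.4055·3 = 2.6009.
u_3 = w_3 + 4.4000·q_1 − 2.6009·q_2 = (-3.0171, 0.3936, -2.0342, -1.5746).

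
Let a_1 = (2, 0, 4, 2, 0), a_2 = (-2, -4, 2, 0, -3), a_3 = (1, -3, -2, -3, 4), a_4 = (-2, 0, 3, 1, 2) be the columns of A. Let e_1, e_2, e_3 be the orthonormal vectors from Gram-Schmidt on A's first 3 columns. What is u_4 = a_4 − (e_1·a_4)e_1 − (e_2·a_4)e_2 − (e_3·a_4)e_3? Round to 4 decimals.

a_1 = (2, 0, 4, 2, 0); ‖a_1‖ = 4.8990, so e_1 = (0.4082, 0.0000, 0.8165, 0.4082, 0.0000).
e_1·a_2 = 0.4082·(-2) + 0.0000·(-4) + 0.8165·2 + 0.4082·0 + 0.0000·(-3) = 0.8165.
u_2 = a_2 − 0.8165·e_1 = (-2.3333, -4.0000, 1.3333, -0.3333, -3.0000).
‖u_2‖ = 5.6862, so e_2 = (-0.4103, -0.7035, 0.2345, -0.0586, -0.5276).
e_1·a_3 = 0.4082·1 + 0.0000·(-3) + 0.8165·(-2) + 0.4082·(-3) + 0.0000·4 = -2.4495; e_2·a_3 = (-0.4103)·1 + (-0.7035)·(-3) + 0.2345·(-2) + (-0.0586)·(-3) + (-0.5276)·4 = -0.7035.
u_3 = a_3 + 2.4495·e_1 + 0.7035·e_2 = (1.7113, -3.4948, 0.1649, -2.0412, 3.6289).
‖u_3‖ = 5.7013, so e_3 = (0.3002, -0.6130, 0.0289, -0.3580, 0.6365).
e_1·a_4 = 0.4082·(-2) + 0.0000·0 + 0.8165·3 + 0.4082·1 + 0.0000·2 = 2.0412; e_2·a_4 = (-0.4103)·(-2) + (-0.7035)·0 + 0.2345·3 + (-0.0586)·1 + (-0.5276)·2 = 0.4103; e_3·a_4 = 0.3002·(-2) + (-0.6130)·0 + 0.0289·3 + (-0.3580)·1 + 0.6365·2 = 0.4014.
u_4 = a_4 − 2.0412·e_1 − 0.4103·e_2 − 0.4014·e_3 = (-2.7854, 0.5347, 1.2255, 0.3344, 1.9610).

u_4 = (-2.7854, 0.5347, 1.2255, 0.3344, 1.9610)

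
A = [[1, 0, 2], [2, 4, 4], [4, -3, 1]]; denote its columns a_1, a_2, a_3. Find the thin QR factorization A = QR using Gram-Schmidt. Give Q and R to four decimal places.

Q = [[0.2182, 0.0387, 0.9751], [0.4364, 0.8899, -0.1330], [0.8729, -0.4546, -0.1773]], R = [[4.5826, -0.8729, 3.0551], [0.0000, 4.9232, 3.1822], [0.0000, 0.0000, 1.2411]]

e_1 = a_1/‖a_1‖ = (1, 2, 4)/4.5826 = (0.2182, 0.4364, 0.8729).
r_{12} = e_1·a_2 = -0.8729.
u_2 = a_2 + 0.8729·e_1 = (0.1905, 4.3810, -2.2381).
‖u_2‖ = 4.9232, so e_2 = (0.0387, 0.8899, -0.4546).
r_{13} = e_1·a_3 = 3.0551; r_{23} = e_2·a_3 = 3.1822.
u_3 = a_3 − 3.0551·e_1 − 3.1822·e_2 = (1.2102, -0.1650, -0.2200).
‖u_3‖ = 1.2411, so e_3 = (0.9751, -0.1330, -0.1773).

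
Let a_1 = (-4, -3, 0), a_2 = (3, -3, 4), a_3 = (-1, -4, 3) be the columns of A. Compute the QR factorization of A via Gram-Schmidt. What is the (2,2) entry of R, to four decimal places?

r_{22} = 5.8000

a_1 = (-4, -3, 0); ‖a_1‖ = 5.0000, so q_1 = (-0.8000, -0.6000, 0.0000).
q_1·a_2 = (-0.8000)·3 + (-0.6000)·(-3) + 0.0000·4 = -0.6000.
u_2 = a_2 + 0.6000·q_1 = (2.5200, -3.3600, 4.0000).
r_{22} = ‖u_2‖ = 5.8000.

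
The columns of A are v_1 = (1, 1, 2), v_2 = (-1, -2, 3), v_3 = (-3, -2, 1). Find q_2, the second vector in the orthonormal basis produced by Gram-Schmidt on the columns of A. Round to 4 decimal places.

v_1 = (1, 1, 2); ‖v_1‖ = 2.4495, so q_1 = (0.4082, 0.4082, 0.8165).
q_1·v_2 = 0.4082·(-1) + 0.4082·(-2) + 0.8165·3 = 1.2247.
u_2 = v_2 − 1.2247·q_1 = (-1.5000, -2.5000, 2.0000).
‖u_2‖ = 3.5355, so q_2 = (-0.4243, -0.7071, 0.5657).

q_2 = (-0.4243, -0.7071, 0.5657)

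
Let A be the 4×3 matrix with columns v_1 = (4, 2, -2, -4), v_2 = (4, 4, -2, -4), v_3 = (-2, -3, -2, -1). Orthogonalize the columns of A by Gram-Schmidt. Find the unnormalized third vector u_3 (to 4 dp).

u_3 = (-2.0000, 0.0000, -2.0000, -1.0000)

e_1 = v_1/‖v_1‖ = (4, 2, -2, -4)/6.3246 = (0.6325, 0.3162, -0.3162, -0.6325).
r_{12} = e_1·v_2 = 6.9570.
u_2 = v_2 − 6.9570·e_1 = (-0.4000, 1.8000, 0.2000, 0.4000).
‖u_2‖ = 1.8974, so e_2 = (-0.2108, 0.9487, 0.1054, 0.2108).
r_{13} = e_1·v_3 = -0.9487; r_{23} = e_2·v_3 = -2.8460.
u_3 = v_3 + 0.9487·e_1 + 2.8460·e_2 = (-2.0000, 0.0000, -2.0000, -1.0000).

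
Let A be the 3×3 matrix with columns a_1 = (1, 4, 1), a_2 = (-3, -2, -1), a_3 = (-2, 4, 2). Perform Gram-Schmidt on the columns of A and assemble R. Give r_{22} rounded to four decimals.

q_1 = a_1/‖a_1‖ = (1, 4, 1)/4.2426 = (0.2357, 0.9428, 0.2357).
r_{12} = q_1·a_2 = -2.8284.
u_2 = a_2 + 2.8284·q_1 = (-2.3333, 0.6667, -0.3333).
r_{22} = ‖u_2‖ = 2.4495.

r_{22} = 2.4495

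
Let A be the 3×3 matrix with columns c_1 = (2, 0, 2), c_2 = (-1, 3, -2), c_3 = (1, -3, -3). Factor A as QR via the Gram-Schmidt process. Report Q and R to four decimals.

q_1 = c_1/‖c_1‖ = (2, 0, 2)/2.8284 = (0.7071, 0.0000, 0.7071).
r_{12} = q_1·c_2 = -2.1213.
u_2 = c_2 + 2.1213·q_1 = (0.5000, 3.0000, -0.5000).
‖u_2‖ = 3.0822, so q_2 = (0.1622, 0.9733, -0.1622).
r_{13} = q_1·c_3 = -1.4142; r_{23} = q_2·c_3 = -2.2711.
u_3 = c_3 + 1.4142·q_1 + 2.2711·q_2 = (2.3684, -0.7895, -2.3684).
‖u_3‖ = 3.4412, so q_3 = (0.6882, -0.2294, -0.6882).

Q = [[0.7071, 0.1622, 0.6882], [0.0000, 0.9733, -0.2294], [0.7071, -0.1622, -0.6882]], R = [[2.8284, -2.1213, -1.4142], [0.0000, 3.0822, -2.2711], [0.0000, 0.0000, 3.4412]]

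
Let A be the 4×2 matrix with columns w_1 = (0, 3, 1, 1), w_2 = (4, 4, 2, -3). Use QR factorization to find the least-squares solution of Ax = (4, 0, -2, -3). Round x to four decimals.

x = (-1.2193, 0.7647)

w_1 = (0, 3, 1, 1); ‖w_1‖ = 3.3166, so q_1 = (0.0000, 0.9045, 0.3015, 0.3015).
q_1·w_2 = 0.0000·4 + 0.9045·4 + 0.3015·2 + 0.3015·(-3) = 3.3166.
u_2 = w_2 − 3.3166·q_1 = (4.0000, 1.0000, 1.0000, -4.0000).
‖u_2‖ = 5.8310, so q_2 = (0.6860, 0.1715, 0.1715, -0.6860).
Qᵀb = (-1.5076, 4.4590).
Back-substitute: x_2 = 4.4590/5.8310 = 0.7647.
x_1 = (-1.5076 − 3.3166·0.7647)/3.3166 = -1.2193.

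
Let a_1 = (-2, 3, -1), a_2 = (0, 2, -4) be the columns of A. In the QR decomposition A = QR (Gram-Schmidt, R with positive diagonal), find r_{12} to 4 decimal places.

r_{12} = 2.6726

e_1 = a_1/‖a_1‖ = (-2, 3, -1)/3.7417 = (-0.5345, 0.8018, -0.2673).
r_{12} = e_1·a_2 = 2.6726.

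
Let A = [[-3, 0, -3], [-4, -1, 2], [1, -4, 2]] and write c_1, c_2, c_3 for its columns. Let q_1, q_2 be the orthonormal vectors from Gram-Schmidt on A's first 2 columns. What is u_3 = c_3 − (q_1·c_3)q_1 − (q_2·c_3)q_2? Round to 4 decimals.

c_1 = (-3, -4, 1); ‖c_1‖ = 5.0990, so q_1 = (-0.5883, -0.7845, 0.1961).
q_1·c_2 = (-0.5883)·0 + (-0.7845)·(-1) + 0.1961·(-4) = 0.0000.
u_2 = c_2 + 0.0000·q_1 = (0.0000, -1.0000, -4.0000).
‖u_2‖ = 4.1231, so q_2 = (0.0000, -0.2425, -0.9701).
q_1·c_3 = (-0.5883)·(-3) + (-0.7845)·2 + 0.1961·2 = 0.5883; q_2·c_3 = 0.0000·(-3) + (-0.2425)·2 + (-0.9701)·2 = -2.4254.
u_3 = c_3 − 0.5883·q_1 + 2.4254·q_2 = (-2.6538, 1.8733, -0.4683).

u_3 = (-2.6538, 1.8733, -0.4683)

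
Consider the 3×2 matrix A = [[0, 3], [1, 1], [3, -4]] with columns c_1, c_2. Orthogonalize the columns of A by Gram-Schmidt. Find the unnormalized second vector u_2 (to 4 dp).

q_1 = c_1/‖c_1‖ = (0, 1, 3)/3.1623 = (0.0000, 0.3162, 0.9487).
r_{12} = q_1·c_2 = -3.4785.
u_2 = c_2 + 3.4785·q_1 = (3.0000, 2.1000, -0.7000).

u_2 = (3.0000, 2.1000, -0.7000)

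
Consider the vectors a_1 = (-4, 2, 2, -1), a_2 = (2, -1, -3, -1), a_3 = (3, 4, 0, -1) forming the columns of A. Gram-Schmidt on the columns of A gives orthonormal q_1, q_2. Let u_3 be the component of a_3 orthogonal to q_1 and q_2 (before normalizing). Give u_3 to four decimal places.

u_3 = (2.6000, 4.2000, 0.6000, -0.8000)

a_1 = (-4, 2, 2, -1); ‖a_1‖ = 5.0000, so q_1 = (-0.8000, 0.4000, 0.4000, -0.2000).
q_1·a_2 = (-0.8000)·2 + 0.4000·(-1) + 0.4000·(-3) + (-0.2000)·(-1) = -3.0000.
u_2 = a_2 + 3.0000·q_1 = (-0.4000, 0.2000, -1.8000, -1.6000).
‖u_2‖ = 2.4495, so q_2 = (-0.1633, 0.0816, -0.7348, -0.6532).
q_1·a_3 = (-0.8000)·3 + 0.4000·4 + 0.4000·0 + (-0.2000)·(-1) = -0.6000; q_2·a_3 = (-0.1633)·3 + 0.0816·4 + (-0.7348)·0 + (-0.6532)·(-1) = 0.4899.
u_3 = a_3 + 0.6000·q_1 − 0.4899·q_2 = (2.6000, 4.2000, 0.6000, -0.8000).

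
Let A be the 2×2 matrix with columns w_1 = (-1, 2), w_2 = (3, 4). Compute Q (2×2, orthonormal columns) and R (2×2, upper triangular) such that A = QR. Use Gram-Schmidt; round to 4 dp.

w_1 = (-1, 2); ‖w_1‖ = 2.2361, so e_1 = (-0.4472, 0.8944).
e_1·w_2 = (-0.4472)·3 + 0.8944·4 = 2.2361.
u_2 = w_2 − 2.2361·e_1 = (4.0000, 2.0000).
‖u_2‖ = 4.4721, so e_2 = (0.8944, 0.4472).

Q = [[-0.4472, 0.8944], [0.8944, 0.4472]], R = [[2.2361, 2.2361], [0.0000, 4.4721]]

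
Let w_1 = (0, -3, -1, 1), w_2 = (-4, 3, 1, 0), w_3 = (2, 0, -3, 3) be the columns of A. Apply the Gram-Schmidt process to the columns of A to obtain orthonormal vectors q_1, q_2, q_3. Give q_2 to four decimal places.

w_1 = (0, -3, -1, 1); ‖w_1‖ = 3.3166, so q_1 = (0.0000, -0.9045, -0.3015, 0.3015).
q_1·w_2 = 0.0000·(-4) + (-0.9045)·3 + (-0.3015)·1 + 0.3015·0 = -3.0151.
u_2 = w_2 + 3.0151·q_1 = (-4.0000, 0.2727, 0.0909, 0.9091).
‖u_2‖ = 4.1121, so q_2 = (-0.9727, 0.0663, 0.0221, 0.2211).

q_2 = (-0.9727, 0.0663, 0.0221, 0.2211)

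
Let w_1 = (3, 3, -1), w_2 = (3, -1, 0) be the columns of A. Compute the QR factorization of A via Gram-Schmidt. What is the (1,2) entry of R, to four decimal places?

r_{12} = 1.3765

w_1 = (3, 3, -1); ‖w_1‖ = 4.3589, so e_1 = (0.6882, 0.6882, -0.2294).
r_{12} = e_1·w_2 = 1.3765.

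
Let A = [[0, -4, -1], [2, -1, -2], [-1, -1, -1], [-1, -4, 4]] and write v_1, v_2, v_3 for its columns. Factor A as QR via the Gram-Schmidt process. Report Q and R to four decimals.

v_1 = (0, 2, -1, -1); ‖v_1‖ = 2.4495, so q_1 = (0.0000, 0.8165, -0.4082, -0.4082).
q_1·v_2 = 0.0000·(-4) + 0.8165·(-1) + (-0.4082)·(-1) + (-0.4082)·(-4) = 1.2247.
u_2 = v_2 − 1.2247·q_1 = (-4.0000, -2.0000, -0.5000, -3.5000).
‖u_2‖ = 5.7009, so q_2 = (-0.7016, -0.3508, -0.0877, -0.6139).
q_1·v_3 = 0.0000·(-1) + 0.8165·(-2) + (-0.4082)·(-1) + (-0.4082)·4 = -2.8577; q_2·v_3 = (-0.7016)·(-1) + (-0.3508)·(-2) + (-0.0877)·(-1) + (-0.6139)·4 = -0.9648.
u_3 = v_3 + 2.8577·q_1 + 0.9648·q_2 = (-1.6769, -0.0051, -2.2513, 2.2410).
‖u_3‖ = 3.5920, so q_3 = (-0.4668, -0.0014, -0.6267, 0.6239).

Q = [[0.0000, -0.7016, -0.4668], [0.8165, -0.3508, -0.0014], [-0.4082, -0.0877, -0.6267], [-0.4082, -0.6139, 0.6239]], R = [[2.4495, 1.2247, -2.8577], [0.0000, 5.7009, -0.9648], [0.0000, 0.0000, 3.5920]]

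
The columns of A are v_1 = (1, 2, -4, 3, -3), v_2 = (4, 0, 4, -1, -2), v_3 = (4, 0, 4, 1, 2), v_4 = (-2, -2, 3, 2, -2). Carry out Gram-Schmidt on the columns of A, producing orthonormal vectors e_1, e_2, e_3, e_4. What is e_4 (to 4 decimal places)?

e_4 = (-0.4332, -0.3466, 0.4332, 0.6354, -0.3177)

v_1 = (1, 2, -4, 3, -3); ‖v_1‖ = 6.2450, so e_1 = (0.1601, 0.3203, -0.6405, 0.4804, -0.4804).
e_1·v_2 = 0.1601·4 + 0.3203·0 + (-0.6405)·4 + 0.4804·(-1) + (-0.4804)·(-2) = -1.4412.
u_2 = v_2 + 1.4412·e_1 = (4.2308, 0.4615, 3.0769, -0.3077, -2.6923).
‖u_2‖ = 5.9096, so e_2 = (0.7159, 0.0781, 0.5207, -0.0521, -0.4556).
e_1·v_3 = 0.1601·4 + 0.3203·0 + (-0.6405)·4 + 0.4804·1 + (-0.4804)·2 = -2.4019; e_2·v_3 = 0.7159·4 + 0.0781·0 + 0.5207·4 + (-0.0521)·1 + (-0.4556)·2 = 3.9831.
u_3 = v_3 + 2.4019·e_1 − 3.9831·e_2 = (1.5330, 0.4581, 0.3877, 2.3612, 2.6608).
‖u_3‖ = 3.9199, so e_3 = (0.3911, 0.1169, 0.0989, 0.6024, 0.6788).
e_1·v_4 = 0.1601·(-2) + 0.3203·(-2) + (-0.6405)·3 + 0.4804·2 + (-0.4804)·(-2) = -0.9608; e_2·v_4 = 0.7159·(-2) + 0.0781·(-2) + 0.5207·3 + (-0.0521)·2 + (-0.4556)·(-2) = 0.7810; e_3·v_4 = 0.3911·(-2) + 0.1169·(-2) + 0.0989·3 + 0.6024·2 + 0.6788·(-2) = -0.8721.
u_4 = v_4 + 0.9608·e_1 − 0.7810·e_2 + 0.8721·e_3 = (-2.0642, -1.6514, 2.0642, 3.0275, -1.5138).
‖u_4‖ = 4.7651, so e_4 = (-0.4332, -0.3466, 0.4332, 0.6354, -0.3177).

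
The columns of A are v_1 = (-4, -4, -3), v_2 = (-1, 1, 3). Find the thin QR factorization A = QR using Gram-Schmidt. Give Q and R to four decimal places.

e_1 = v_1/‖v_1‖ = (-4, -4, -3)/6.4031 = (-0.6247, -0.6247, -0.4685).
r_{12} = e_1·v_2 = -1.4056.
u_2 = v_2 + 1.4056·e_1 = (-1.8780, 0.1220, 2.3415).
‖u_2‖ = 3.0041, so e_2 = (-0.6252, 0.0406, 0.7794).

Q = [[-0.6247, -0.6252], [-0.6247, 0.0406], [-0.4685, 0.7794]], R = [[6.4031, -1.4056], [0.0000, 3.0041]]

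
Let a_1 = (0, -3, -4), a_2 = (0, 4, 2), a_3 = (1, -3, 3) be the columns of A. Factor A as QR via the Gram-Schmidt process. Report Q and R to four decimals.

a_1 = (0, -3, -4); ‖a_1‖ = 5.0000, so q_1 = (0.0000, -0.6000, -0.8000).
q_1·a_2 = 0.0000·0 + (-0.6000)·4 + (-0.8000)·2 = -4.0000.
u_2 = a_2 + 4.0000·q_1 = (0.0000, 1.6000, -1.2000).
‖u_2‖ = 2.0000, so q_2 = (0.0000, 0.8000, -0.6000).
q_1·a_3 = 0.0000·1 + (-0.6000)·(-3) + (-0.8000)·3 = -0.6000; q_2·a_3 = 0.0000·1 + 0.8000·(-3) + (-0.6000)·3 = -4.2000.
u_3 = a_3 + 0.6000·q_1 + 4.2000·q_2 = (1.0000, 0.0000, 0.0000).
‖u_3‖ = 1.0000, so q_3 = (1.0000, 0.0000, 0.0000).

Q = [[0.0000, 0.0000, 1.0000], [-0.6000, 0.8000, 0.0000], [-0.8000, -0.6000, 0.0000]], R = [[5.0000, -4.0000, -0.6000], [0.0000, 2.0000, -4.2000], [0.0000, 0.0000, 1.0000]]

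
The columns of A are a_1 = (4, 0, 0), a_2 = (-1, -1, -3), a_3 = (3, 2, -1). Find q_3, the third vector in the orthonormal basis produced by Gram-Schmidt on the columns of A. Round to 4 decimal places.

q_3 = (0.0000, 0.9487, -0.3162)

a_1 = (4, 0, 0); ‖a_1‖ = 4.0000, so q_1 = (1.0000, 0.0000, 0.0000).
q_1·a_2 = 1.0000·(-1) + 0.0000·(-1) + 0.0000·(-3) = -1.0000.
u_2 = a_2 + 1.0000·q_1 = (0.0000, -1.0000, -3.0000).
‖u_2‖ = 3.1623, so q_2 = (0.0000, -0.3162, -0.9487).
q_1·a_3 = 1.0000·3 + 0.0000·2 + 0.0000·(-1) = 3.0000; q_2·a_3 = 0.0000·3 + (-0.3162)·2 + (-0.9487)·(-1) = 0.3162.
u_3 = a_3 − 3.0000·q_1 − 0.3162·q_2 = (0.0000, 2.1000, -0.7000).
‖u_3‖ = 2.2136, so q_3 = (0.0000, 0.9487, -0.3162).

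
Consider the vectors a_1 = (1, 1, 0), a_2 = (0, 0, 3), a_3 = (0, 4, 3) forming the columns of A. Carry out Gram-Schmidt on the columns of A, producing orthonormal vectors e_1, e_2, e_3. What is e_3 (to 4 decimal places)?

e_3 = (-0.7071, 0.7071, 0.0000)

e_1 = a_1/‖a_1‖ = (1, 1, 0)/1.4142 = (0.7071, 0.7071, 0.0000).
r_{12} = e_1·a_2 = 0.0000.
u_2 = a_2 + 0.0000·e_1 = (0.0000, 0.0000, 3.0000).
‖u_2‖ = 3.0000, so e_2 = (0.0000, 0.0000, 1.0000).
r_{13} = e_1·a_3 = 2.8284; r_{23} = e_2·a_3 = 3.0000.
u_3 = a_3 − 2.8284·e_1 − 3.0000·e_2 = (-2.0000, 2.0000, 0.0000).
‖u_3‖ = 2.8284, so e_3 = (-0.7071, 0.7071, 0.0000).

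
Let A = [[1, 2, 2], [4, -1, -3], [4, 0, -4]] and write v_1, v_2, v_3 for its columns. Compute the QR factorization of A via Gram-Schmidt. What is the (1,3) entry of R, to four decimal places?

e_1 = v_1/‖v_1‖ = (1, 4, 4)/5.7446 = (0.1741, 0.6963, 0.6963).
r_{13} = e_1·v_3 = -4.5260.

r_{13} = -4.5260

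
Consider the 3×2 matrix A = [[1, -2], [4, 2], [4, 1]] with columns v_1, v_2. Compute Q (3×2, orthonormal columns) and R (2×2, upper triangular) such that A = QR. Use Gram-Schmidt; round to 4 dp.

Q = [[0.1741, -0.9426], [0.6963, 0.3225], [0.6963, -0.0868]], R = [[5.7446, 1.7408], [0.0000, 2.4433]]

v_1 = (1, 4, 4); ‖v_1‖ = 5.7446, so e_1 = (0.1741, 0.6963, 0.6963).
e_1·v_2 = 0.1741·(-2) + 0.6963·2 + 0.6963·1 = 1.7408.
u_2 = v_2 − 1.7408·e_1 = (-2.3030, 0.7879, -0.2121).
‖u_2‖ = 2.4433, so e_2 = (-0.9426, 0.3225, -0.0868).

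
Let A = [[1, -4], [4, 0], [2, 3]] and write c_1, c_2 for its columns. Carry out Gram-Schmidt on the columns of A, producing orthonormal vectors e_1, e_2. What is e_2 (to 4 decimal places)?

e_1 = c_1/‖c_1‖ = (1, 4, 2)/4.5826 = (0.2182, 0.8729, 0.4364).
r_{12} = e_1·c_2 = 0.4364.
u_2 = c_2 − 0.4364·e_1 = (-4.0952, -0.3810, 2.8095).
‖u_2‖ = 4.9809, so e_2 = (-0.8222, -0.0765, 0.5641).

e_2 = (-0.8222, -0.0765, 0.5641)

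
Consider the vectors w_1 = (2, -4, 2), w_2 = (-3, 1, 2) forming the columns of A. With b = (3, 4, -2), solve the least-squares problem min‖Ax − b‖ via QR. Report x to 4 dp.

w_1 = (2, -4, 2); ‖w_1‖ = 4.8990, so q_1 = (0.4082, -0.8165, 0.4082).
q_1·w_2 = 0.4082·(-3) + (-0.8165)·1 + 0.4082·2 = -1.2247.
u_2 = w_2 + 1.2247·q_1 = (-2.5000, 0.0000, 2.5000).
‖u_2‖ = 3.5355, so q_2 = (-0.7071, 0.0000, 0.7071).
Qᵀb = (-2.8577, -3.5355).
Back-substitute: x_2 = -3.5355/3.5355 = -1.0000.
x_1 = (-2.8577 + 1.2247·(-1.0000))/4.8990 = -0.8333.

x = (-0.8333, -1.0000)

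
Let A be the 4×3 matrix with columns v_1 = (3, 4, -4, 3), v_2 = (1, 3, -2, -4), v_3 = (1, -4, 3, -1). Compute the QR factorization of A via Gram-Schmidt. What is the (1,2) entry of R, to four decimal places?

v_1 = (3, 4, -4, 3); ‖v_1‖ = 7.0711, so q_1 = (0.4243, 0.5657, -0.5657, 0.4243).
r_{12} = q_1·v_2 = 1.5556.

r_{12} = 1.5556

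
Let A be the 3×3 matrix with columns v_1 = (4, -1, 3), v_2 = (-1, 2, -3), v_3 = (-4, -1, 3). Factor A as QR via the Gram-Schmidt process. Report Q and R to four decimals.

q_1 = v_1/‖v_1‖ = (4, -1, 3)/5.0990 = (0.7845, -0.1961, 0.5883).
r_{12} = q_1·v_2 = -2.9417.
u_2 = v_2 + 2.9417·q_1 = (1.3077, 1.4231, -1.2692).
‖u_2‖ = 2.3122, so q_2 = (0.5656, 0.6155, -0.5489).
r_{13} = q_1·v_3 = -1.1767; r_{23} = q_2·v_3 = -4.5245.
u_3 = v_3 + 1.1767·q_1 + 4.5245·q_2 = (-0.5180, 1.5540, 1.2086).
‖u_3‖ = 2.0357, so q_3 = (-0.2545, 0.7634, 0.5937).

Q = [[0.7845, 0.5656, -0.2545], [-0.1961, 0.6155, 0.7634], [0.5883, -0.5489, 0.5937]], R = [[5.0990, -2.9417, -1.1767], [0.0000, 2.3122, -4.5245], [0.0000, 0.0000, 2.0357]]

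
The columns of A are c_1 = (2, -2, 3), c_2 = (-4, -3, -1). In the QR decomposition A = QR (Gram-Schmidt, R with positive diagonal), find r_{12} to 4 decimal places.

r_{12} = -1.2127

c_1 = (2, -2, 3); ‖c_1‖ = 4.1231, so q_1 = (0.4851, -0.4851, 0.7276).
r_{12} = q_1·c_2 = -1.2127.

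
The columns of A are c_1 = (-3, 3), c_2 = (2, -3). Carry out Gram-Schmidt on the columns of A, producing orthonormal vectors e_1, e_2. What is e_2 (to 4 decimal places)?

e_2 = (-0.7071, -0.7071)

c_1 = (-3, 3); ‖c_1‖ = 4.2426, so e_1 = (-0.7071, 0.7071).
e_1·c_2 = (-0.7071)·2 + 0.7071·(-3) = -3.5355.
u_2 = c_2 + 3.5355·e_1 = (-0.5000, -0.5000).
‖u_2‖ = 0.7071, so e_2 = (-0.7071, -0.7071).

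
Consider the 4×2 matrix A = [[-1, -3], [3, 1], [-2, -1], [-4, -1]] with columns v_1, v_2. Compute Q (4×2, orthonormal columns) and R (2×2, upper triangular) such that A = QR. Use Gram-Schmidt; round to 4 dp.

Q = [[-0.1826, -0.9690], [0.5477, -0.0745], [-0.3651, -0.0745], [-0.7303, 0.2236]], R = [[5.4772, 2.1909], [0.0000, 2.6833]]

e_1 = v_1/‖v_1‖ = (-1, 3, -2, -4)/5.4772 = (-0.1826, 0.5477, -0.3651, -0.7303).
r_{12} = e_1·v_2 = 2.1909.
u_2 = v_2 − 2.1909·e_1 = (-2.6000, -0.2000, -0.2000, 0.6000).
‖u_2‖ = 2.6833, so e_2 = (-0.9690, -0.0745, -0.0745, 0.2236).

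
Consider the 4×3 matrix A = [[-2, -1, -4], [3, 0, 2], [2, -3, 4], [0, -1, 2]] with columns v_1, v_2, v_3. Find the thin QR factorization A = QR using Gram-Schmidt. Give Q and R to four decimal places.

Q = [[-0.4851, -0.4637, -0.6973], [0.7276, 0.2226, -0.5085], [0.4851, -0.7975, 0.0655], [0.0000, -0.3153, 0.5008]], R = [[4.1231, -0.9701, 5.3358], [0.0000, 3.1716, -1.5209], [0.0000, 0.0000, 3.0358]]

v_1 = (-2, 3, 2, 0); ‖v_1‖ = 4.1231, so q_1 = (-0.4851, 0.7276, 0.4851, 0.0000).
q_1·v_2 = (-0.4851)·(-1) + 0.7276·0 + 0.4851·(-3) + 0.0000·(-1) = -0.9701.
u_2 = v_2 + 0.9701·q_1 = (-1.4706, 0.7059, -2.5294, -1.0000).
‖u_2‖ = 3.1716, so q_2 = (-0.4637, 0.2226, -0.7975, -0.3153).
q_1·v_3 = (-0.4851)·(-4) + 0.7276·2 + 0.4851·4 + 0.0000·2 = 5.3358; q_2·v_3 = (-0.4637)·(-4) + 0.2226·2 + (-0.7975)·4 + (-0.3153)·2 = -1.5209.
u_3 = v_3 − 5.3358·q_1 + 1.5209·q_2 = (-2.1170, -1.5439, 0.1988, 1.5205).
‖u_3‖ = 3.0358, so q_3 = (-0.6973, -0.5085, 0.0655, 0.5008).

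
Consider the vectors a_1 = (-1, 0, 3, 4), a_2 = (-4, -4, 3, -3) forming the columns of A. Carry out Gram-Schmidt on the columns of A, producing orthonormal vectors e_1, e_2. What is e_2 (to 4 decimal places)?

e_2 = (-0.5605, -0.5659, 0.4081, -0.4462)

a_1 = (-1, 0, 3, 4); ‖a_1‖ = 5.0990, so e_1 = (-0.1961, 0.0000, 0.5883, 0.7845).
e_1·a_2 = (-0.1961)·(-4) + 0.0000·(-4) + 0.5883·3 + 0.7845·(-3) = 0.1961.
u_2 = a_2 − 0.1961·e_1 = (-3.9615, -4.0000, 2.8846, -3.1538).
‖u_2‖ = 7.0683, so e_2 = (-0.5605, -0.5659, 0.4081, -0.4462).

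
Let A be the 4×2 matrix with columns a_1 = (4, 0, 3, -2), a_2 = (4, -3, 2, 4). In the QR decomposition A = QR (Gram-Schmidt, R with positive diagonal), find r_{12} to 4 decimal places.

q_1 = a_1/‖a_1‖ = (4, 0, 3, -2)/5.3852 = (0.7428, 0.0000, 0.5571, -0.3714).
r_{12} = q_1·a_2 = 2.5997.

r_{12} = 2.5997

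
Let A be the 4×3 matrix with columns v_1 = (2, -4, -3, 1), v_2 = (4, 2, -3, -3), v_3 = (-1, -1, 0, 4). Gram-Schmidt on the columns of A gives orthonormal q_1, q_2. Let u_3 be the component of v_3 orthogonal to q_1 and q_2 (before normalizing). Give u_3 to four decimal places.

v_1 = (2, -4, -3, 1); ‖v_1‖ = 5.4772, so q_1 = (0.3651, -0.7303, -0.5477, 0.1826).
q_1·v_2 = 0.3651·4 + (-0.7303)·2 + (-0.5477)·(-3) + 0.1826·(-3) = 1.0954.
u_2 = v_2 − 1.0954·q_1 = (3.6000, 2.8000, -2.4000, -3.2000).
‖u_2‖ = 6.0663, so q_2 = (0.5934, 0.4616, -0.3956, -0.5275).
q_1·v_3 = 0.3651·(-1) + (-0.7303)·(-1) + (-0.5477)·0 + 0.1826·4 = 1.0954; q_2·v_3 = 0.5934·(-1) + 0.4616·(-1) + (-0.3956)·0 + (-0.5275)·4 = -3.1650.
u_3 = v_3 − 1.0954·q_1 + 3.1650·q_2 = (0.4783, 1.2609, -0.6522, 2.1304).

u_3 = (0.4783, 1.2609, -0.6522, 2.1304)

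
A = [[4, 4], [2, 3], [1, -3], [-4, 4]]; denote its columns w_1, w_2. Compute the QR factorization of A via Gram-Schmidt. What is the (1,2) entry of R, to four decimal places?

w_1 = (4, 2, 1, -4); ‖w_1‖ = 6.0828, so e_1 = (0.6576, 0.3288, 0.1644, -0.6576).
r_{12} = e_1·w_2 = 0.4932.

r_{12} = 0.4932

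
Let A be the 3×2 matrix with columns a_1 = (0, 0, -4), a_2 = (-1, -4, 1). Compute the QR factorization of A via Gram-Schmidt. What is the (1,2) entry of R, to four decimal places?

a_1 = (0, 0, -4); ‖a_1‖ = 4.0000, so e_1 = (0.0000, 0.0000, -1.0000).
r_{12} = e_1·a_2 = -1.0000.

r_{12} = -1.0000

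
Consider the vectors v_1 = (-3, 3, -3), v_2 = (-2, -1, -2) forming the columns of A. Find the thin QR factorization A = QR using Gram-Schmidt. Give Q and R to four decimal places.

Q = [[-0.5774, -0.4082], [0.5774, -0.8165], [-0.5774, -0.4082]], R = [[5.1962, 1.7321], [0.0000, 2.4495]]

v_1 = (-3, 3, -3); ‖v_1‖ = 5.1962, so q_1 = (-0.5774, 0.5774, -0.5774).
q_1·v_2 = (-0.5774)·(-2) + 0.5774·(-1) + (-0.5774)·(-2) = 1.7321.
u_2 = v_2 − 1.7321·q_1 = (-1.0000, -2.0000, -1.0000).
‖u_2‖ = 2.4495, so q_2 = (-0.4082, -0.8165, -0.4082).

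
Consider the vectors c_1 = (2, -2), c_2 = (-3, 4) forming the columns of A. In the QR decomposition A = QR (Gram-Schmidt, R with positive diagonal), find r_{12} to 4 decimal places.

c_1 = (2, -2); ‖c_1‖ = 2.8284, so e_1 = (0.7071, -0.7071).
r_{12} = e_1·c_2 = -4.9497.

r_{12} = -4.9497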